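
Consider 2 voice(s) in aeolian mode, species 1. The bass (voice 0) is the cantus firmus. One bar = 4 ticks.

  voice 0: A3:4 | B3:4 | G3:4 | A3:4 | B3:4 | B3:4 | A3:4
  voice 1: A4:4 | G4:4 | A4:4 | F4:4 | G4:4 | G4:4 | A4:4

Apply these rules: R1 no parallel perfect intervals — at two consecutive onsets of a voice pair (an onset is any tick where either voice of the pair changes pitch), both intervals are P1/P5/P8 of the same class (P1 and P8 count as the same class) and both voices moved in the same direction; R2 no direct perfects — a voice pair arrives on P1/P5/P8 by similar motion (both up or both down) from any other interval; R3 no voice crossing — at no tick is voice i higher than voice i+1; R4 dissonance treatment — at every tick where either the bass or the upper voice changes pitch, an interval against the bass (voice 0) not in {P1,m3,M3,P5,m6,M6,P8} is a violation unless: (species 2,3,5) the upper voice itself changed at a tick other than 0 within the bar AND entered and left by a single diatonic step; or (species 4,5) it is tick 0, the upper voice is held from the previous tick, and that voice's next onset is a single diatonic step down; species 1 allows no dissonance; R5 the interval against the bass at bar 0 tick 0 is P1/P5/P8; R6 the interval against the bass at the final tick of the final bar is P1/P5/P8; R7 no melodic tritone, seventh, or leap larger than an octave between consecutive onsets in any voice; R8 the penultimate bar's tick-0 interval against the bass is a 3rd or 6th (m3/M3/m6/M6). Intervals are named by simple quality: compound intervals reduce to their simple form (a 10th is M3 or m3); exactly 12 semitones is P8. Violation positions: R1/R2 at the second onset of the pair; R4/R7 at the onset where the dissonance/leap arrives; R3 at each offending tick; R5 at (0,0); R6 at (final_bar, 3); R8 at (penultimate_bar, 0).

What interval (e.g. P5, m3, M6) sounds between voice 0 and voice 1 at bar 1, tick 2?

m6

voice 0=B3 voice 1=G4 -> m6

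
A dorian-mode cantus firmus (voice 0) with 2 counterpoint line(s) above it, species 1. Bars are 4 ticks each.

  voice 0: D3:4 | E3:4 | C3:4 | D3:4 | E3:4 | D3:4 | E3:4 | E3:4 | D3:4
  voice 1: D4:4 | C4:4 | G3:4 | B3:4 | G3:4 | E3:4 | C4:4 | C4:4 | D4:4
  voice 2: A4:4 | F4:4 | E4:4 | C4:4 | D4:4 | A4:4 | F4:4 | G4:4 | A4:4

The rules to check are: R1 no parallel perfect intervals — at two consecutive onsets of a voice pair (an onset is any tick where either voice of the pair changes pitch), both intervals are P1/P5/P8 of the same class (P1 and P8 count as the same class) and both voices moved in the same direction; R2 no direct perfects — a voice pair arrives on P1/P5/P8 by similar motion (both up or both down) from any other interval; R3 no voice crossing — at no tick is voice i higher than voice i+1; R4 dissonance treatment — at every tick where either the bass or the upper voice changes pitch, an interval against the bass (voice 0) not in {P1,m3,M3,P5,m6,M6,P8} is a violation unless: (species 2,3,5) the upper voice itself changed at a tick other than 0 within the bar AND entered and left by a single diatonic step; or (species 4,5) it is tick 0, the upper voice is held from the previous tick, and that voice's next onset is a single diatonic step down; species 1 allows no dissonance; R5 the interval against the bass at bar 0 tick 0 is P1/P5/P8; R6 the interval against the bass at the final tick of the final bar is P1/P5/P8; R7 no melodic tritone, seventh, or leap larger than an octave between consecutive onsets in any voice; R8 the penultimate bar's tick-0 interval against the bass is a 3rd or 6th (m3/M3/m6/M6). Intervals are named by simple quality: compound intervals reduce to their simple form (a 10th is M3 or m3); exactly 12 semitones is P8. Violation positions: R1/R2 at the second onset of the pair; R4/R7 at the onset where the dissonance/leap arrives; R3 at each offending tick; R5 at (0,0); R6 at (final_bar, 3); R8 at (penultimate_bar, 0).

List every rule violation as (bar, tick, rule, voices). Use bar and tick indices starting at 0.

(1, 0, R4, (0, 2))
(2, 0, R2, (0, 1))
(3, 0, R4, (0, 2))
(4, 0, R4, (0, 2))
(5, 0, R4, (0, 1))
(6, 0, R4, (0, 2))
(8, 0, R1, (1, 2))

bar 0: v0=D3 v1=D4 v2=A4 downbeat P5
bar 1: v0=E3 v1=C4 v2=F4 downbeat m2
bar 2: v0=C3 v1=G3 v2=E4 downbeat M3
bar 3: v0=D3 v1=B3 v2=C4 downbeat m7
bar 4: v0=E3 v1=G3 v2=D4 downbeat m7
bar 5: v0=D3 v1=E3 v2=A4 downbeat P5
bar 6: v0=E3 v1=C4 v2=F4 downbeat m2
bar 7: v0=E3 v1=C4 v2=G4 downbeat m3
bar 8: v0=D3 v1=D4 v2=A4 downbeat P5
  -> R4 @ bar 1 tick 0 v(0, 2): E3/F4 m2 untreated
  -> R2 @ bar 2 tick 0 v(0, 1): E3/C4 m6 -> C3/G3 P5 similar
  -> R4 @ bar 3 tick 0 v(0, 2): D3/C4 m7 untreated
  -> R4 @ bar 4 tick 0 v(0, 2): E3/D4 m7 untreated
  -> R4 @ bar 5 tick 0 v(0, 1): D3/E3 M2 untreated
  -> R4 @ bar 6 tick 0 v(0, 2): E3/F4 m2 untreated
  -> R1 @ bar 8 tick 0 v(1, 2): C4/G4 P5 -> D4/A4 P5 similar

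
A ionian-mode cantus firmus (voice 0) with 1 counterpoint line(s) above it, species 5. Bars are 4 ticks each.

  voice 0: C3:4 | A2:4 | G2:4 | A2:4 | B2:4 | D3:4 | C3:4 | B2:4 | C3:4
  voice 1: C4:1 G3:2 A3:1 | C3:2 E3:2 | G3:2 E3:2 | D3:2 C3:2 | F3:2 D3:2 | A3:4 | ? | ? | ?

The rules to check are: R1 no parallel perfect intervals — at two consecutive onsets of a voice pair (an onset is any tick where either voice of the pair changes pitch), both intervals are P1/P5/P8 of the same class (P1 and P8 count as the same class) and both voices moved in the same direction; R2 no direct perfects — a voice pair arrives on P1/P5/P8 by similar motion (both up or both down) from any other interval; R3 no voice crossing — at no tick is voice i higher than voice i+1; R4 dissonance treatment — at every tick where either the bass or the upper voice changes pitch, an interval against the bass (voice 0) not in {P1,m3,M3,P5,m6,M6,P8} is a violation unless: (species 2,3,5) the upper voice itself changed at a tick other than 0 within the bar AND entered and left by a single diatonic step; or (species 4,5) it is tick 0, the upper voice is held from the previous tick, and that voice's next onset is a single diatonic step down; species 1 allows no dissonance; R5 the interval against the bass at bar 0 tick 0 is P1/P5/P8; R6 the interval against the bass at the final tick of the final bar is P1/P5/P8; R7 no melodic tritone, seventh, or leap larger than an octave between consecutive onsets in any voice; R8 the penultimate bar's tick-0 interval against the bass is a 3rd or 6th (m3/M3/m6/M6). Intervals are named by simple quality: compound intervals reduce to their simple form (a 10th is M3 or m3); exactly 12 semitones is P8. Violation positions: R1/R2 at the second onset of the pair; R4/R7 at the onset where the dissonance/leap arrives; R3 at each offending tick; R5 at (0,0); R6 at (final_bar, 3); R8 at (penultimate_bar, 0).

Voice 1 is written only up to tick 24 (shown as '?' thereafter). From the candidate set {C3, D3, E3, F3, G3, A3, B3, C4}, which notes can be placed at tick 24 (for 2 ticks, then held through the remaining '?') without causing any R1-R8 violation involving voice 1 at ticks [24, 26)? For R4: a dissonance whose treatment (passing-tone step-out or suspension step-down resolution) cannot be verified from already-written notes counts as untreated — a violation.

C3: violates R2
D3: violates R4
E3: legal
F3: violates R4
G3: violates R1
A3: legal
B3: violates R4
C4: legal

{A3, C4, E3}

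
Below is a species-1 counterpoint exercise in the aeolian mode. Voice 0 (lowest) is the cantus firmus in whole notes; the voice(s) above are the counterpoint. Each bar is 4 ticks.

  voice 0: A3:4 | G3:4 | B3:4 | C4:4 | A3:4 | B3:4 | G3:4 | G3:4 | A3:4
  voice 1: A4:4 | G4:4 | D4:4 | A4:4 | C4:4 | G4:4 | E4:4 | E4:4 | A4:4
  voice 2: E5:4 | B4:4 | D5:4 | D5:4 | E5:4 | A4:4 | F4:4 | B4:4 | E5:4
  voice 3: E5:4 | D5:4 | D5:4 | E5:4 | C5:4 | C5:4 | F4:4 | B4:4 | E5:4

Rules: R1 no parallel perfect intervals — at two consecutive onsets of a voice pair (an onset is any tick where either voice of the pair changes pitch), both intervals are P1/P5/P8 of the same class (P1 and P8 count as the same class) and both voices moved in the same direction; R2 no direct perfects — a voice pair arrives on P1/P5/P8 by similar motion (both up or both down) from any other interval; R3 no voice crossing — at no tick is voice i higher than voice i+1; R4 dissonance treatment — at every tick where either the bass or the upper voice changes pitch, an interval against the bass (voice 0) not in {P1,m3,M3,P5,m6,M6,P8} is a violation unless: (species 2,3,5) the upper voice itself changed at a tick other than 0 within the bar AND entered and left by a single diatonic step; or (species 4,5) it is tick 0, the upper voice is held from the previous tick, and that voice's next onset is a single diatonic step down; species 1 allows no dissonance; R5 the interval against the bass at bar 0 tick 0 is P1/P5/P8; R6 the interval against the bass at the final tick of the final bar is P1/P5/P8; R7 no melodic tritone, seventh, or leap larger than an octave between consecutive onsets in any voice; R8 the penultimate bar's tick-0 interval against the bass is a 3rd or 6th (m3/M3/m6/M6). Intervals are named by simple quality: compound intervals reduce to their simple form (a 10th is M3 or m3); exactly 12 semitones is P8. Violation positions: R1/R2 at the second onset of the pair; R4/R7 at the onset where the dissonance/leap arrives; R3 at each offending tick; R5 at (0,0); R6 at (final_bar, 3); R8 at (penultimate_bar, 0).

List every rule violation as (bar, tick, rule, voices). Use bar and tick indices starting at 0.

(1, 0, R1, (0, 1))
(1, 0, R1, (0, 3))
(1, 0, R1, (1, 3))
(3, 0, R2, (1, 3))
(3, 0, R4, (0, 2))
(4, 0, R2, (1, 3))
(4, 0, R3, (2, 3))
(4, 1, R3, (2, 3))
(4, 2, R3, (2, 3))
(4, 3, R3, (2, 3))
(5, 0, R4, (0, 2))
(5, 0, R4, (0, 3))
(6, 0, R2, (2, 3))
(6, 0, R4, (0, 2))
(6, 0, R4, (0, 3))
(7, 0, R1, (2, 3))
(7, 0, R7, (2,))
(7, 0, R7, (3,))
(8, 0, R1, (1, 2))
(8, 0, R1, (1, 3))
(8, 0, R1, (2, 3))
(8, 0, R2, (0, 1))
(8, 0, R2, (0, 2))
(8, 0, R2, (0, 3))

bar 0: v0=A3 v1=A4 v2=E5 v3=E5 downbeat P5
bar 1: v0=G3 v1=G4 v2=B4 v3=D5 downbeat P5
bar 2: v0=B3 v1=D4 v2=D5 v3=D5 downbeat m3
bar 3: v0=C4 v1=A4 v2=D5 v3=E5 downbeat M3
bar 4: v0=A3 v1=C4 v2=E5 v3=C5 downbeat m3
bar 5: v0=B3 v1=G4 v2=A4 v3=C5 downbeat m2
bar 6: v0=G3 v1=E4 v2=F4 v3=F4 downbeat m7
bar 7: v0=G3 v1=E4 v2=B4 v3=B4 downbeat M3
bar 8: v0=A3 v1=A4 v2=E5 v3=E5 downbeat P5
  -> R1 @ bar 1 tick 0 v(0, 1): A3/A4 P8 -> G3/G4 P8 similar
  -> R1 @ bar 1 tick 0 v(0, 3): A3/E5 P5 -> G3/D5 P5 similar
  -> R1 @ bar 1 tick 0 v(1, 3): A4/E5 P5 -> G4/D5 P5 similar
  -> R2 @ bar 3 tick 0 v(1, 3): D4/D5 P8 -> A4/E5 P5 similar
  -> R4 @ bar 3 tick 0 v(0, 2): C4/D5 M2 untreated
  -> R2 @ bar 4 tick 0 v(1, 3): A4/E5 P5 -> C4/C5 P8 similar
  -> R3 @ bar 4 tick 0 v(2, 3): E5 above C5
  -> R3 @ bar 4 tick 1 v(2, 3): E5 above C5
  -> R3 @ bar 4 tick 2 v(2, 3): E5 above C5
  -> R3 @ bar 4 tick 3 v(2, 3): E5 above C5
  -> R4 @ bar 5 tick 0 v(0, 2): B3/A4 m7 untreated
  -> R4 @ bar 5 tick 0 v(0, 3): B3/C5 m2 untreated
  -> R2 @ bar 6 tick 0 v(2, 3): A4/C5 m3 -> F4/F4 P1 similar
  -> R4 @ bar 6 tick 0 v(0, 2): G3/F4 m7 untreated
  -> R4 @ bar 6 tick 0 v(0, 3): G3/F4 m7 untreated
  -> R1 @ bar 7 tick 0 v(2, 3): F4/F4 P1 -> B4/B4 P1 similar
  -> R7 @ bar 7 tick 0 v(2,): F4->B4 leap 6st
  -> R7 @ bar 7 tick 0 v(3,): F4->B4 leap 6st
  -> R1 @ bar 8 tick 0 v(1, 2): E4/B4 P5 -> A4/E5 P5 similar
  -> R1 @ bar 8 tick 0 v(1, 3): E4/B4 P5 -> A4/E5 P5 similar
  -> R1 @ bar 8 tick 0 v(2, 3): B4/B4 P1 -> E5/E5 P1 similar
  -> R2 @ bar 8 tick 0 v(0, 1): G3/E4 M6 -> A3/A4 P8 similar
  -> R2 @ bar 8 tick 0 v(0, 2): G3/B4 M3 -> A3/E5 P5 similar
  -> R2 @ bar 8 tick 0 v(0, 3): G3/B4 M3 -> A3/E5 P5 similar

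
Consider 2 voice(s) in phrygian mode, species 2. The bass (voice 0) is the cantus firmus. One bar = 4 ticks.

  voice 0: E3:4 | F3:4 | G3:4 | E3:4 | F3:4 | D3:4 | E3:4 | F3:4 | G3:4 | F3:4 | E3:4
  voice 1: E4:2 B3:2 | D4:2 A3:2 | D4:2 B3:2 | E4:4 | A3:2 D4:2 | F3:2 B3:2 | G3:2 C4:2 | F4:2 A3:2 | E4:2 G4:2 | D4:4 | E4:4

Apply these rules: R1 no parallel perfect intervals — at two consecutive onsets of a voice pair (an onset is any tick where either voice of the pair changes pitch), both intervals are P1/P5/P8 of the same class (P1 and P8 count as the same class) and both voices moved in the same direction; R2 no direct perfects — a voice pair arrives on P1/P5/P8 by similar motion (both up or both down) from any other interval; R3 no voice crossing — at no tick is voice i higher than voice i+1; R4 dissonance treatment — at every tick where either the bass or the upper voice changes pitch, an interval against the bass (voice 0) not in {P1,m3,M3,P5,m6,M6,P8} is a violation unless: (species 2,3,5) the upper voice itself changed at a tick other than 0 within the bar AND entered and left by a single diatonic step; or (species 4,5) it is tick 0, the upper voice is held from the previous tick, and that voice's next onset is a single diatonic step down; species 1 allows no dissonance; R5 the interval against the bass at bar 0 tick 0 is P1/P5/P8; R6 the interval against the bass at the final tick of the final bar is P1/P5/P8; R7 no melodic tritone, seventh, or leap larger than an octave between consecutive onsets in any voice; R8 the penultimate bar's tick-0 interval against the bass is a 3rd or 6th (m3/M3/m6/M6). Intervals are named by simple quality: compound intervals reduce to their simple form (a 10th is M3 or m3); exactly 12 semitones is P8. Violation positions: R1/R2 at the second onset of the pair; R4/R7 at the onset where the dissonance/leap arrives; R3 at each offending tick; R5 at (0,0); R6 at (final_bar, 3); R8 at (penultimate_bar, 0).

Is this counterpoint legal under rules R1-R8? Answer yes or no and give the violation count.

bar 0: v0=E3 v1=E4 (P8)
bar 1: v0=F3 v1=D4 (M6)
bar 2: v0=G3 v1=D4 (P5)
bar 3: v0=E3 v1=E4 (P8)
bar 4: v0=F3 v1=A3 (M3)
bar 5: v0=D3 v1=F3 (m3)
bar 6: v0=E3 v1=G3 (m3)
bar 7: v0=F3 v1=F4 (P8)
bar 8: v0=G3 v1=E4 (M6)
bar 9: v0=F3 v1=D4 (M6)
bar 10: v0=E3 v1=E4 (P8)
  R2 @ bar2.0: F3/A3 M3 -> G3/D4 P5 similar
  R7 @ bar5.2: F3->B3 leap 6st
  R2 @ bar7.0: E3/C4 m6 -> F3/F4 P8 similar

No (3 violations)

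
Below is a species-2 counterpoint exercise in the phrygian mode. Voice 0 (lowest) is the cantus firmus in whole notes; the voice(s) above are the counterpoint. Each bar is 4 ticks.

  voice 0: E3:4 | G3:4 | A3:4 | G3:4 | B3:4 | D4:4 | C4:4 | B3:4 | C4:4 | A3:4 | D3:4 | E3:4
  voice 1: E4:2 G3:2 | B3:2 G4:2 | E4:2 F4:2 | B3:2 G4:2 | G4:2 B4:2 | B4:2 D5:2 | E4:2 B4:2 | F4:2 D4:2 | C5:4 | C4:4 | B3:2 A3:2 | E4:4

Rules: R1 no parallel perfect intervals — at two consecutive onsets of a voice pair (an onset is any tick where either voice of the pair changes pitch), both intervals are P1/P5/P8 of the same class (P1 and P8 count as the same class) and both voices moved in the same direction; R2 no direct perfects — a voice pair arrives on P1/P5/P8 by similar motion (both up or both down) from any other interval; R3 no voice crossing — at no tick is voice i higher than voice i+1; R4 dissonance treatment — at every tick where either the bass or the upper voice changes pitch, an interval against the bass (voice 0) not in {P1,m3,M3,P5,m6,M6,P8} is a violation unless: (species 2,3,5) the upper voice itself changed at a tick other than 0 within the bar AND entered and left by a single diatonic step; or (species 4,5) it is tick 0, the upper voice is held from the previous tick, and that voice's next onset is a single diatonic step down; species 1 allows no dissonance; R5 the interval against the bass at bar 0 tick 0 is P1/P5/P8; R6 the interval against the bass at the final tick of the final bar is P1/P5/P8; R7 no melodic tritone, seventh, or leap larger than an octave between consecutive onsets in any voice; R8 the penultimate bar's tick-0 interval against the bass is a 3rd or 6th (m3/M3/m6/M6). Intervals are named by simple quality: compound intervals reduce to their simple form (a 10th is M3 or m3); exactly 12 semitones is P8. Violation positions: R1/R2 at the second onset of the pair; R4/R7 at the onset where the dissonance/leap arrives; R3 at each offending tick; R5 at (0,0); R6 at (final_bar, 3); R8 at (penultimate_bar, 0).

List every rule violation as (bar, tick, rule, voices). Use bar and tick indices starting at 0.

(3, 0, R7, (1,))
(6, 0, R7, (1,))
(6, 2, R4, (0, 1))
(7, 0, R4, (0, 1))
(7, 0, R7, (1,))
(8, 0, R2, (0, 1))
(8, 0, R7, (1,))
(11, 0, R2, (0, 1))

bar 0: v0=E3 v1=E4 downbeat P8
bar 1: v0=G3 v1=B3 downbeat M3
bar 2: v0=A3 v1=E4 downbeat P5
bar 3: v0=G3 v1=B3 downbeat M3
bar 4: v0=B3 v1=G4 downbeat m6
bar 5: v0=D4 v1=B4 downbeat M6
bar 6: v0=C4 v1=E4 downbeat M3
bar 7: v0=B3 v1=F4 downbeat TT
bar 8: v0=C4 v1=C5 downbeat P8
bar 9: v0=A3 v1=C4 downbeat m3
bar 10: v0=D3 v1=B3 downbeat M6
bar 11: v0=E3 v1=E4 downbeat P8
  -> R7 @ bar 3 tick 0 v(1,): F4->B3 leap 6st
  -> R7 @ bar 6 tick 0 v(1,): D5->E4 leap 10st
  -> R4 @ bar 6 tick 2 v(0, 1): C4/B4 M7 untreated
  -> R4 @ bar 7 tick 0 v(0, 1): B3/F4 TT untreated
  -> R7 @ bar 7 tick 0 v(1,): B4->F4 leap 6st
  -> R2 @ bar 8 tick 0 v(0, 1): B3/D4 m3 -> C4/C5 P8 similar
  -> R7 @ bar 8 tick 0 v(1,): D4->C5 leap 10st
  -> R2 @ bar 11 tick 0 v(0, 1): D3/A3 P5 -> E3/E4 P8 similar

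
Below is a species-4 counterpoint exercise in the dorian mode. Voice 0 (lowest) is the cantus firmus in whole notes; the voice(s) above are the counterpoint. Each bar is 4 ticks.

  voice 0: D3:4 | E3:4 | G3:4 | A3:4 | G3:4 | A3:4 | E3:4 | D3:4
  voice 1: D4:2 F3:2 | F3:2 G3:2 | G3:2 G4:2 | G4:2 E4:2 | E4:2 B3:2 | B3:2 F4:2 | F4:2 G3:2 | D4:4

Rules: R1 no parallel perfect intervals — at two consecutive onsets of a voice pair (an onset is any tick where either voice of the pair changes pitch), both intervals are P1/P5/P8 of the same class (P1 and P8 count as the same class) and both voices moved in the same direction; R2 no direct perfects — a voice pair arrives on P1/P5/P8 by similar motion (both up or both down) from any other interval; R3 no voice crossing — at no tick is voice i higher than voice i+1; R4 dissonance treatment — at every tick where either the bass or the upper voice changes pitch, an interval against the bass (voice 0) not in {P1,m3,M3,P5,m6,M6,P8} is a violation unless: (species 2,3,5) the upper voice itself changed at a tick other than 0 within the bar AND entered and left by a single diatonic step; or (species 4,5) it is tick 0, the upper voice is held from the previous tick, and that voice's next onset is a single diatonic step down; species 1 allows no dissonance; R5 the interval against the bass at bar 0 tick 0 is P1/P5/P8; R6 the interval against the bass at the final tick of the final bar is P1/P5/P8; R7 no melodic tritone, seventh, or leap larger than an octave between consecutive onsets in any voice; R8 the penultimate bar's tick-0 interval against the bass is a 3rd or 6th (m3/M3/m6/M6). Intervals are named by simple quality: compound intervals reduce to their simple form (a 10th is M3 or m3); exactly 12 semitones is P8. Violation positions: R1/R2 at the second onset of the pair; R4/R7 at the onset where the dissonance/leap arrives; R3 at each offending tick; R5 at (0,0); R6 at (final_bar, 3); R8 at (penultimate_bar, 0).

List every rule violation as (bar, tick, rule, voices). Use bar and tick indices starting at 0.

bar 0: v0=D3 v1=D4 downbeat P8
bar 1: v0=E3 v1=F3 downbeat m2
bar 2: v0=G3 v1=G3 downbeat P1
bar 3: v0=A3 v1=G4 downbeat m7
bar 4: v0=G3 v1=E4 downbeat M6
bar 5: v0=A3 v1=B3 downbeat M2
bar 6: v0=E3 v1=F4 downbeat m2
bar 7: v0=D3 v1=D4 downbeat P8
  -> R4 @ bar 1 tick 0 v(0, 1): E3/F3 m2 untreated
  -> R4 @ bar 3 tick 0 v(0, 1): A3/G4 m7 untreated
  -> R4 @ bar 5 tick 0 v(0, 1): A3/B3 M2 untreated
  -> R7 @ bar 5 tick 2 v(1,): B3->F4 leap 6st
  -> R4 @ bar 6 tick 0 v(0, 1): E3/F4 m2 untreated
  -> R8 @ bar 6 tick 0 v(0, 1): penult m2 not 3rd/6th
  -> R7 @ bar 6 tick 2 v(1,): F4->G3 leap 10st

(1, 0, R4, (0, 1))
(3, 0, R4, (0, 1))
(5, 0, R4, (0, 1))
(5, 2, R7, (1,))
(6, 0, R4, (0, 1))
(6, 0, R8, (0, 1))
(6, 2, R7, (1,))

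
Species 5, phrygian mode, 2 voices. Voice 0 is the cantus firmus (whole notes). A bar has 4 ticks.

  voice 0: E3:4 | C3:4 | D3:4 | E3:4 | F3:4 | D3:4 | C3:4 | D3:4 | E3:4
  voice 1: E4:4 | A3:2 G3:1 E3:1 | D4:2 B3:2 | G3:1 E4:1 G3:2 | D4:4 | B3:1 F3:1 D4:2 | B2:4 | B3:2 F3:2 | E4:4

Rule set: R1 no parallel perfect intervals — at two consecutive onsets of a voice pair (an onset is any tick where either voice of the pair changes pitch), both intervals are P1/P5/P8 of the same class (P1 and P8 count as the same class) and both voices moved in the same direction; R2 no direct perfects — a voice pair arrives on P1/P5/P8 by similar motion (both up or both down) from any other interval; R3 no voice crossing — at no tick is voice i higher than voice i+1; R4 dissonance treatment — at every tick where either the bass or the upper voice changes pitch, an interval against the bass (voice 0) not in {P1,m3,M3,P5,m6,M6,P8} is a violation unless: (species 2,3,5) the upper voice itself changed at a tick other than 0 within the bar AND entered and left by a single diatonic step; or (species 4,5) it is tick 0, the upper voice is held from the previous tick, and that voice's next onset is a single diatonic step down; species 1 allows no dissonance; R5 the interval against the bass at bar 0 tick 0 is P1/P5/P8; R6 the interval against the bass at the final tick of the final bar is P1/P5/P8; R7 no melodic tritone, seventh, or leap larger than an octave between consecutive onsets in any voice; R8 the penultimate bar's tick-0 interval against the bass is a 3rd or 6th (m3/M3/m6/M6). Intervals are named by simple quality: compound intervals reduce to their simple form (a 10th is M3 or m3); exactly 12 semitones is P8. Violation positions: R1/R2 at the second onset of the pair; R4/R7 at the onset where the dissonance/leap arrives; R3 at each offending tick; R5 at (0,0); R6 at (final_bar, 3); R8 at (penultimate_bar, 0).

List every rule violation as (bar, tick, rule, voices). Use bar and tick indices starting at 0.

bar 0: v0=E3 v1=E4 downbeat P8
bar 1: v0=C3 v1=A3 downbeat M6
bar 2: v0=D3 v1=D4 downbeat P8
bar 3: v0=E3 v1=G3 downbeat m3
bar 4: v0=F3 v1=D4 downbeat M6
bar 5: v0=D3 v1=B3 downbeat M6
bar 6: v0=C3 v1=B2 downbeat m2
bar 7: v0=D3 v1=B3 downbeat M6
bar 8: v0=E3 v1=E4 downbeat P8
  -> R2 @ bar 2 tick 0 v(0, 1): C3/E3 M3 -> D3/D4 P8 similar
  -> R7 @ bar 2 tick 0 v(1,): E3->D4 leap 10st
  -> R7 @ bar 5 tick 1 v(1,): B3->F3 leap 6st
  -> R3 @ bar 6 tick 0 v(0, 1): C3 above B2
  -> R4 @ bar 6 tick 0 v(0, 1): C3/B2 m2 untreated
  -> R7 @ bar 6 tick 0 v(1,): D4->B2 leap 15st
  -> R3 @ bar 6 tick 1 v(0, 1): C3 above B2
  -> R3 @ bar 6 tick 2 v(0, 1): C3 above B2
  -> R3 @ bar 6 tick 3 v(0, 1): C3 above B2
  -> R7 @ bar 7 tick 2 v(1,): B3->F3 leap 6st
  -> R2 @ bar 8 tick 0 v(0, 1): D3/F3 m3 -> E3/E4 P8 similar
  -> R7 @ bar 8 tick 0 v(1,): F3->E4 leap 11st

(2, 0, R2, (0, 1))
(2, 0, R7, (1,))
(5, 1, R7, (1,))
(6, 0, R3, (0, 1))
(6, 0, R4, (0, 1))
(6, 0, R7, (1,))
(6, 1, R3, (0, 1))
(6, 2, R3, (0, 1))
(6, 3, R3, (0, 1))
(7, 2, R7, (1,))
(8, 0, R2, (0, 1))
(8, 0, R7, (1,))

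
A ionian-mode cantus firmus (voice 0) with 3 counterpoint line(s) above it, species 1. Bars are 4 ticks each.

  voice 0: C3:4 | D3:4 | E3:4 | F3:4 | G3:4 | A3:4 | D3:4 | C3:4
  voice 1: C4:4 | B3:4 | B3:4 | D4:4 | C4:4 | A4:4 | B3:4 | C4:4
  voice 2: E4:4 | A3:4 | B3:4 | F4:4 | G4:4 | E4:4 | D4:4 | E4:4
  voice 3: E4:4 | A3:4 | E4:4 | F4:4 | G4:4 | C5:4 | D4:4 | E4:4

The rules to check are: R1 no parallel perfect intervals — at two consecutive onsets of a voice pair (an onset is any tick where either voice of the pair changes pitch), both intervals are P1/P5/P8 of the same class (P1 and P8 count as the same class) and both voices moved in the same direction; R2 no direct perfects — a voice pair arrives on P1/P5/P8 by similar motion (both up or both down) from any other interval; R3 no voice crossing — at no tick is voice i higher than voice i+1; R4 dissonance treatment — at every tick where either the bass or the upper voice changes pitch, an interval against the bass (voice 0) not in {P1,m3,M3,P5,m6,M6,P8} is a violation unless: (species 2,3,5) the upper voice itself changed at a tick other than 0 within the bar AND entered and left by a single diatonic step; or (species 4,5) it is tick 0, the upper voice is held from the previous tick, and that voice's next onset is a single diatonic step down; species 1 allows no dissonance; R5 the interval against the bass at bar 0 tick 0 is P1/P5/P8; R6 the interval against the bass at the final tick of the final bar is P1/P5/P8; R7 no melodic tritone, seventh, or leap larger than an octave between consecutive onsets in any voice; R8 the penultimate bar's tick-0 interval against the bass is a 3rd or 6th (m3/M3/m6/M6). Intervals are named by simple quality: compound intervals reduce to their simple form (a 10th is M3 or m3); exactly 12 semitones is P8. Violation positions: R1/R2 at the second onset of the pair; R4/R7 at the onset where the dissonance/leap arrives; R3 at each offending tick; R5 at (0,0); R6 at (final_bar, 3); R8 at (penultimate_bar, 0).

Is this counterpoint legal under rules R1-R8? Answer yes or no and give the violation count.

No (32 violations)

bar 0: v0=C3 v1=C4 v2=E4 v3=E4 (M3)
bar 1: v0=D3 v1=B3 v2=A3 v3=A3 (P5)
bar 2: v0=E3 v1=B3 v2=B3 v3=E4 (P8)
bar 3: v0=F3 v1=D4 v2=F4 v3=F4 (P8)
bar 4: v0=G3 v1=C4 v2=G4 v3=G4 (P8)
bar 5: v0=A3 v1=A4 v2=E4 v3=C5 (m3)
bar 6: v0=D3 v1=B3 v2=D4 v3=D4 (P8)
bar 7: v0=C3 v1=C4 v2=E4 v3=E4 (M3)
  R5 @ bar0.0: opens on M3
  R5 @ bar0.0: opens on M3
  R1 @ bar1.0: E4/E4 P1 -> A3/A3 P1 similar
  R3 @ bar1.0: B3 above A3
  R3 @ bar1.1: B3 above A3
  R3 @ bar1.2: B3 above A3
  R3 @ bar1.3: B3 above A3
  R1 @ bar2.0: D3/A3 P5 -> E3/B3 P5 similar
  R2 @ bar2.0: D3/A3 P5 -> E3/E4 P8 similar
  R1 @ bar3.0: E3/E4 P8 -> F3/F4 P8 similar
  R2 @ bar3.0: E3/B3 P5 -> F3/F4 P8 similar
  R2 @ bar3.0: B3/E4 P4 -> F4/F4 P1 similar
  R7 @ bar3.0: B3->F4 leap 6st
  R1 @ bar4.0: F3/F4 P8 -> G3/G4 P8 similar
  R1 @ bar4.0: F3/F4 P8 -> G3/G4 P8 similar
  R1 @ bar4.0: F4/F4 P1 -> G4/G4 P1 similar
  R4 @ bar4.0: G3/C4 P4 untreated
  R2 @ bar5.0: G3/C4 P4 -> A3/A4 P8 similar
  R3 @ bar5.0: A4 above E4
  R3 @ bar5.1: A4 above E4
  R3 @ bar5.2: A4 above E4
  R3 @ bar5.3: A4 above E4
  R2 @ bar6.0: A3/E4 P5 -> D3/D4 P8 similar
  R2 @ bar6.0: A3/C5 m3 -> D3/D4 P8 similar
  R2 @ bar6.0: E4/C5 m6 -> D4/D4 P1 similar
  R7 @ bar6.0: A4->B3 leap 10st
  R7 @ bar6.0: C5->D4 leap 10st
  R8 @ bar6.0: penult P8 not 3rd/6th
  R8 @ bar6.0: penult P8 not 3rd/6th
  R1 @ bar7.0: D4/D4 P1 -> E4/E4 P1 similar
  R6 @ bar7.3: closes on M3
  R6 @ bar7.3: closes on M3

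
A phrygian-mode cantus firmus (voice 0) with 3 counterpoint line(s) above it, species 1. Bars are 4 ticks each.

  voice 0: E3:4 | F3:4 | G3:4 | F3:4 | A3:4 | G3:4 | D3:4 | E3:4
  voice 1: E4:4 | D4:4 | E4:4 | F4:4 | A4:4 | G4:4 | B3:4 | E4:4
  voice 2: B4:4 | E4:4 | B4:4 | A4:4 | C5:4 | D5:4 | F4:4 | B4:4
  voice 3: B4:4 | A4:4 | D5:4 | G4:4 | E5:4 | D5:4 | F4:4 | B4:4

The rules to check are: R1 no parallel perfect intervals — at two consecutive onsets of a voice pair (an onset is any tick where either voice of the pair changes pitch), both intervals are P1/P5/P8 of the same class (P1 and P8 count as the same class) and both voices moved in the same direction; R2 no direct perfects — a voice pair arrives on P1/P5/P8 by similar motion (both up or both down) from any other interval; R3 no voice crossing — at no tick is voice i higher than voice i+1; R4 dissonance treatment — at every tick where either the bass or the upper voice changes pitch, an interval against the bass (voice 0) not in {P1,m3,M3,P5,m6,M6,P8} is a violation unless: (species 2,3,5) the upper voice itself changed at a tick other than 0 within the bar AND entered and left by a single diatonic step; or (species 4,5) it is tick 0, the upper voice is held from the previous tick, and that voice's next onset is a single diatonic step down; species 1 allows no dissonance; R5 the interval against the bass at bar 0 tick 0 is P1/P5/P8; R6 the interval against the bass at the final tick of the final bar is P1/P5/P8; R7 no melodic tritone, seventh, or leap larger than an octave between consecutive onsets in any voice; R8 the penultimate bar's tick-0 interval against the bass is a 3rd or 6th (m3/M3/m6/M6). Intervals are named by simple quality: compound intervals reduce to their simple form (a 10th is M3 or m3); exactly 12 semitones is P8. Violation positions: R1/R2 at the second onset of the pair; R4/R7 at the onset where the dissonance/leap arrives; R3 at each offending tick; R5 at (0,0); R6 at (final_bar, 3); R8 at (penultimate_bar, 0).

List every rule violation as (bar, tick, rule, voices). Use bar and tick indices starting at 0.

bar 0: v0=E3 v1=E4 v2=B4 v3=B4 downbeat P5
bar 1: v0=F3 v1=D4 v2=E4 v3=A4 downbeat M3
bar 2: v0=G3 v1=E4 v2=B4 v3=D5 downbeat P5
bar 3: v0=F3 v1=F4 v2=A4 v3=G4 downbeat M2
bar 4: v0=A3 v1=A4 v2=C5 v3=E5 downbeat P5
bar 5: v0=G3 v1=G4 v2=D5 v3=D5 downbeat P5
bar 6: v0=D3 v1=B3 v2=F4 v3=F4 downbeat m3
bar 7: v0=E3 v1=E4 v2=B4 v3=B4 downbeat P5
  -> R1 @ bar 1 tick 0 v(1, 3): E4/B4 P5 -> D4/A4 P5 similar
  -> R4 @ bar 1 tick 0 v(0, 2): F3/E4 M7 untreated
  -> R2 @ bar 2 tick 0 v(0, 3): F3/A4 M3 -> G3/D5 P5 similar
  -> R2 @ bar 2 tick 0 v(1, 2): D4/E4 M2 -> E4/B4 P5 similar
  -> R3 @ bar 3 tick 0 v(2, 3): A4 above G4
  -> R4 @ bar 3 tick 0 v(0, 3): F3/G4 M2 untreated
  -> R3 @ bar 3 tick 1 v(2, 3): A4 above G4
  -> R3 @ bar 3 tick 2 v(2, 3): A4 above G4
  -> R3 @ bar 3 tick 3 v(2, 3): A4 above G4
  -> R1 @ bar 4 tick 0 v(0, 1): F3/F4 P8 -> A3/A4 P8 similar
  -> R2 @ bar 4 tick 0 v(0, 3): F3/G4 M2 -> A3/E5 P5 similar
  -> R2 @ bar 4 tick 0 v(1, 3): F4/G4 M2 -> A4/E5 P5 similar
  -> R1 @ bar 5 tick 0 v(0, 1): A3/A4 P8 -> G3/G4 P8 similar
  -> R1 @ bar 5 tick 0 v(0, 3): A3/E5 P5 -> G3/D5 P5 similar
  -> R1 @ bar 5 tick 0 v(1, 3): A4/E5 P5 -> G4/D5 P5 similar
  -> R1 @ bar 6 tick 0 v(2, 3): D5/D5 P1 -> F4/F4 P1 similar
  -> R1 @ bar 7 tick 0 v(2, 3): F4/F4 P1 -> B4/B4 P1 similar
  -> R2 @ bar 7 tick 0 v(0, 1): D3/B3 M6 -> E3/E4 P8 similar
  -> R2 @ bar 7 tick 0 v(0, 2): D3/F4 m3 -> E3/B4 P5 similar
  -> R2 @ bar 7 tick 0 v(0, 3): D3/F4 m3 -> E3/B4 P5 similar
  -> R2 @ bar 7 tick 0 v(1, 2): B3/F4 TT -> E4/B4 P5 similar
  -> R2 @ bar 7 tick 0 v(1, 3): B3/F4 TT -> E4/B4 P5 similar
  -> R7 @ bar 7 tick 0 v(2,): F4->B4 leap 6st
  -> R7 @ bar 7 tick 0 v(3,): F4->B4 leap 6st

(1, 0, R1, (1, 3))
(1, 0, R4, (0, 2))
(2, 0, R2, (0, 3))
(2, 0, R2, (1, 2))
(3, 0, R3, (2, 3))
(3, 0, R4, (0, 3))
(3, 1, R3, (2, 3))
(3, 2, R3, (2, 3))
(3, 3, R3, (2, 3))
(4, 0, R1, (0, 1))
(4, 0, R2, (0, 3))
(4, 0, R2, (1, 3))
(5, 0, R1, (0, 1))
(5, 0, R1, (0, 3))
(5, 0, R1, (1, 3))
(6, 0, R1, (2, 3))
(7, 0, R1, (2, 3))
(7, 0, R2, (0, 1))
(7, 0, R2, (0, 2))
(7, 0, R2, (0, 3))
(7, 0, R2, (1, 2))
(7, 0, R2, (1, 3))
(7, 0, R7, (2,))
(7, 0, R7, (3,))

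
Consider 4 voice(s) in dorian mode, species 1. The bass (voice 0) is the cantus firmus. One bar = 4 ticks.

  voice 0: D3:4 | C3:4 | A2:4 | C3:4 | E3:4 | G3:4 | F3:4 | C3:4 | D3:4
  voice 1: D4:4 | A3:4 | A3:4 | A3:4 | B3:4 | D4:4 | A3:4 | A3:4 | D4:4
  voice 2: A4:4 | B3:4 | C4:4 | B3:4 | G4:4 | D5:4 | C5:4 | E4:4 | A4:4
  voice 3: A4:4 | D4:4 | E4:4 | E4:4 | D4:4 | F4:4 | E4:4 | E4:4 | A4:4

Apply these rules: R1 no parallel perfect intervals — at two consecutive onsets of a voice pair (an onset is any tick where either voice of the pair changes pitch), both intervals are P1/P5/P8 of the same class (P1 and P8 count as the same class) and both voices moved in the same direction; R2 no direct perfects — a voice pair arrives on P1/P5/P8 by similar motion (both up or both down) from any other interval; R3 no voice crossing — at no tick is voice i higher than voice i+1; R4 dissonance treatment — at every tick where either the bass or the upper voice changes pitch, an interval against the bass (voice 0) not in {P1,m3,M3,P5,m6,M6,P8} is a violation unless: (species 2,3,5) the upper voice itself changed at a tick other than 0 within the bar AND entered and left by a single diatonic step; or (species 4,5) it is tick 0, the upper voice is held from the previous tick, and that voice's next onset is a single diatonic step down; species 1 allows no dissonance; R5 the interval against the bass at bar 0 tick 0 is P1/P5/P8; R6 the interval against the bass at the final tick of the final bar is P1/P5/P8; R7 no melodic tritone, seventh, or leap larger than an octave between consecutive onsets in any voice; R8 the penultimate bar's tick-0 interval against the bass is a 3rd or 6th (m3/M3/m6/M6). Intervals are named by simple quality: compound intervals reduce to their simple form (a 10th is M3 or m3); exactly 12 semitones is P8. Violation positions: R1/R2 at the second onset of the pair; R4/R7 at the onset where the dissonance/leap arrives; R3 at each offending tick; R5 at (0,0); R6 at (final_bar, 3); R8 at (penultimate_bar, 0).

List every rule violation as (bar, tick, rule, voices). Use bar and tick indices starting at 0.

(1, 0, R4, (0, 2))
(1, 0, R4, (0, 3))
(1, 0, R7, (2,))
(3, 0, R4, (0, 2))
(4, 0, R2, (0, 1))
(4, 0, R3, (2, 3))
(4, 0, R4, (0, 3))
(4, 1, R3, (2, 3))
(4, 2, R3, (2, 3))
(4, 3, R3, (2, 3))
(5, 0, R1, (0, 1))
(5, 0, R2, (0, 2))
(5, 0, R2, (1, 2))
(5, 0, R3, (2, 3))
(5, 0, R4, (0, 3))
(5, 1, R3, (2, 3))
(5, 2, R3, (2, 3))
(5, 3, R3, (2, 3))
(6, 0, R1, (0, 2))
(6, 0, R2, (1, 3))
(6, 0, R3, (2, 3))
(6, 0, R4, (0, 3))
(6, 1, R3, (2, 3))
(6, 2, R3, (2, 3))
(6, 3, R3, (2, 3))
(8, 0, R1, (1, 2))
(8, 0, R1, (1, 3))
(8, 0, R1, (2, 3))
(8, 0, R2, (0, 1))
(8, 0, R2, (0, 2))
(8, 0, R2, (0, 3))

bar 0: v0=D3 v1=D4 v2=A4 v3=A4 downbeat P5
bar 1: v0=C3 v1=A3 v2=B3 v3=D4 downbeat M2
bar 2: v0=A2 v1=A3 v2=C4 v3=E4 downbeat P5
bar 3: v0=C3 v1=A3 v2=B3 v3=E4 downbeat M3
bar 4: v0=E3 v1=B3 v2=G4 v3=D4 downbeat m7
bar 5: v0=G3 v1=D4 v2=D5 v3=F4 downbeat m7
bar 6: v0=F3 v1=A3 v2=C5 v3=E4 downbeat M7
bar 7: v0=C3 v1=A3 v2=E4 v3=E4 downbeat M3
bar 8: v0=D3 v1=D4 v2=A4 v3=A4 downbeat P5
  -> R4 @ bar 1 tick 0 v(0, 2): C3/B3 M7 untreated
  -> R4 @ bar 1 tick 0 v(0, 3): C3/D4 M2 untreated
  -> R7 @ bar 1 tick 0 v(2,): A4->B3 leap 10st
  -> R4 @ bar 3 tick 0 v(0, 2): C3/B3 M7 untreated
  -> R2 @ bar 4 tick 0 v(0, 1): C3/A3 M6 -> E3/B3 P5 similar
  -> R3 @ bar 4 tick 0 v(2, 3): G4 above D4
  -> R4 @ bar 4 tick 0 v(0, 3): E3/D4 m7 untreated
  -> R3 @ bar 4 tick 1 v(2, 3): G4 above D4
  -> R3 @ bar 4 tick 2 v(2, 3): G4 above D4
  -> R3 @ bar 4 tick 3 v(2, 3): G4 above D4
  -> R1 @ bar 5 tick 0 v(0, 1): E3/B3 P5 -> G3/D4 P5 similar
  -> R2 @ bar 5 tick 0 v(0, 2): E3/G4 m3 -> G3/D5 P5 similar
  -> R2 @ bar 5 tick 0 v(1, 2): B3/G4 m6 -> D4/D5 P8 similar
  -> R3 @ bar 5 tick 0 v(2, 3): D5 above F4
  -> R4 @ bar 5 tick 0 v(0, 3): G3/F4 m7 untreated
  -> R3 @ bar 5 tick 1 v(2, 3): D5 above F4
  -> R3 @ bar 5 tick 2 v(2, 3): D5 above F4
  -> R3 @ bar 5 tick 3 v(2, 3): D5 above F4
  -> R1 @ bar 6 tick 0 v(0, 2): G3/D5 P5 -> F3/C5 P5 similar
  -> R2 @ bar 6 tick 0 v(1, 3): D4/F4 m3 -> A3/E4 P5 similar
  -> R3 @ bar 6 tick 0 v(2, 3): C5 above E4
  -> R4 @ bar 6 tick 0 v(0, 3): F3/E4 M7 untreated
  -> R3 @ bar 6 tick 1 v(2, 3): C5 above E4
  -> R3 @ bar 6 tick 2 v(2, 3): C5 above E4
  -> R3 @ bar 6 tick 3 v(2, 3): C5 above E4
  -> R1 @ bar 8 tick 0 v(1, 2): A3/E4 P5 -> D4/A4 P5 similar
  -> R1 @ bar 8 tick 0 v(1, 3): A3/E4 P5 -> D4/A4 P5 similar
  -> R1 @ bar 8 tick 0 v(2, 3): E4/E4 P1 -> A4/A4 P1 similar
  -> R2 @ bar 8 tick 0 v(0, 1): C3/A3 M6 -> D3/D4 P8 similar
  -> R2 @ bar 8 tick 0 v(0, 2): C3/E4 M3 -> D3/A4 P5 similar
  -> R2 @ bar 8 tick 0 v(0, 3): C3/E4 M3 -> D3/A4 P5 similar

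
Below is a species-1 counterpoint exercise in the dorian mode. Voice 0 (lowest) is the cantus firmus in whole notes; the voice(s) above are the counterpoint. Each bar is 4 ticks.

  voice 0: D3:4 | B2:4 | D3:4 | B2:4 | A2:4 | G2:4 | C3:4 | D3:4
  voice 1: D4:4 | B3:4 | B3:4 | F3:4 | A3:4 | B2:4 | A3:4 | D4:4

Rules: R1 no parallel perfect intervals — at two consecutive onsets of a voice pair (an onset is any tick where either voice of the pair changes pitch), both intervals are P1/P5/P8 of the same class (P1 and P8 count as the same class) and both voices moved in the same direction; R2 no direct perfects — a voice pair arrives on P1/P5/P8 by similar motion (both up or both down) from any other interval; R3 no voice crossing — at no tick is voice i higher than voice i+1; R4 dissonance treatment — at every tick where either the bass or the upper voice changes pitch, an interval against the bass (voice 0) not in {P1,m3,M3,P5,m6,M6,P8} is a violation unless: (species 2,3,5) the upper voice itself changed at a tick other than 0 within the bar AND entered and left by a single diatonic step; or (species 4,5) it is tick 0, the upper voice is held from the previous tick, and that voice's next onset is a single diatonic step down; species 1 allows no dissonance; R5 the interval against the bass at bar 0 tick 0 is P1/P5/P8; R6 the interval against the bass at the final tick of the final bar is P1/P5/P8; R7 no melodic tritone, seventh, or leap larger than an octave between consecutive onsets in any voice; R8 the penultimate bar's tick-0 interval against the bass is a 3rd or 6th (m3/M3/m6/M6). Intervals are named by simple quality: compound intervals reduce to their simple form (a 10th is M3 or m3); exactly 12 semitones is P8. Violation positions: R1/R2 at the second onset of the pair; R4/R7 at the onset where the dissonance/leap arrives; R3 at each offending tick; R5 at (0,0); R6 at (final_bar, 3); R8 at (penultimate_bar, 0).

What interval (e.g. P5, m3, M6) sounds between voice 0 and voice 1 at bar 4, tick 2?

voice 0=A2 voice 1=A3 -> P8

P8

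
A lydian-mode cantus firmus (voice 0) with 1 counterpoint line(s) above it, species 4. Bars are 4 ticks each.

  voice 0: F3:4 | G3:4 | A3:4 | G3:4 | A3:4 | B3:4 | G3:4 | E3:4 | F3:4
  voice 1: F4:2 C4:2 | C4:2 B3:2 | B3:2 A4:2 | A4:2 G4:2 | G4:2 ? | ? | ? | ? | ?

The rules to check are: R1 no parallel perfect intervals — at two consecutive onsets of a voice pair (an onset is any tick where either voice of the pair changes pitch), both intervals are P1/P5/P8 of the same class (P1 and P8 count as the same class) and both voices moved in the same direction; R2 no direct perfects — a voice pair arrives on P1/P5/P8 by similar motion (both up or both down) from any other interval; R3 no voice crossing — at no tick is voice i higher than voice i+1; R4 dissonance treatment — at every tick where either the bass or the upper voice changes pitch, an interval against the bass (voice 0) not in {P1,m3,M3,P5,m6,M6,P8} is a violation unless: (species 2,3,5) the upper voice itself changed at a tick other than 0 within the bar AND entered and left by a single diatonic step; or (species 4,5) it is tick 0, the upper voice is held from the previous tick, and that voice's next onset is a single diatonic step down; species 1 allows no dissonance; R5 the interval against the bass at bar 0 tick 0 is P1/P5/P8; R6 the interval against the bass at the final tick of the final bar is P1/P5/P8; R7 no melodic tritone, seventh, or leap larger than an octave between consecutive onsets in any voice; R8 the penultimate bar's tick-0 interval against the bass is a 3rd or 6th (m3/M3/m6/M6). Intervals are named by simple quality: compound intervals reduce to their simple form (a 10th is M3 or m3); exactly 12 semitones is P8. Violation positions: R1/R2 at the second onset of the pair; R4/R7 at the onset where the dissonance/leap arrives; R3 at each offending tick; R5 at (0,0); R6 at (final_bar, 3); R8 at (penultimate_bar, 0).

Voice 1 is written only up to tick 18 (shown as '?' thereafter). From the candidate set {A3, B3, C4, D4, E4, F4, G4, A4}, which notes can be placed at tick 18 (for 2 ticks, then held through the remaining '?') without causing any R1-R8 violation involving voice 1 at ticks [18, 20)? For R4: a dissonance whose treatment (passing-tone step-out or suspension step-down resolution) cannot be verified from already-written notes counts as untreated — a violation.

{A4, C4, E4, F4, G4}

A3: violates R7
B3: violates R4
C4: legal
D4: violates R4
E4: legal
F4: legal
G4: legal
A4: legal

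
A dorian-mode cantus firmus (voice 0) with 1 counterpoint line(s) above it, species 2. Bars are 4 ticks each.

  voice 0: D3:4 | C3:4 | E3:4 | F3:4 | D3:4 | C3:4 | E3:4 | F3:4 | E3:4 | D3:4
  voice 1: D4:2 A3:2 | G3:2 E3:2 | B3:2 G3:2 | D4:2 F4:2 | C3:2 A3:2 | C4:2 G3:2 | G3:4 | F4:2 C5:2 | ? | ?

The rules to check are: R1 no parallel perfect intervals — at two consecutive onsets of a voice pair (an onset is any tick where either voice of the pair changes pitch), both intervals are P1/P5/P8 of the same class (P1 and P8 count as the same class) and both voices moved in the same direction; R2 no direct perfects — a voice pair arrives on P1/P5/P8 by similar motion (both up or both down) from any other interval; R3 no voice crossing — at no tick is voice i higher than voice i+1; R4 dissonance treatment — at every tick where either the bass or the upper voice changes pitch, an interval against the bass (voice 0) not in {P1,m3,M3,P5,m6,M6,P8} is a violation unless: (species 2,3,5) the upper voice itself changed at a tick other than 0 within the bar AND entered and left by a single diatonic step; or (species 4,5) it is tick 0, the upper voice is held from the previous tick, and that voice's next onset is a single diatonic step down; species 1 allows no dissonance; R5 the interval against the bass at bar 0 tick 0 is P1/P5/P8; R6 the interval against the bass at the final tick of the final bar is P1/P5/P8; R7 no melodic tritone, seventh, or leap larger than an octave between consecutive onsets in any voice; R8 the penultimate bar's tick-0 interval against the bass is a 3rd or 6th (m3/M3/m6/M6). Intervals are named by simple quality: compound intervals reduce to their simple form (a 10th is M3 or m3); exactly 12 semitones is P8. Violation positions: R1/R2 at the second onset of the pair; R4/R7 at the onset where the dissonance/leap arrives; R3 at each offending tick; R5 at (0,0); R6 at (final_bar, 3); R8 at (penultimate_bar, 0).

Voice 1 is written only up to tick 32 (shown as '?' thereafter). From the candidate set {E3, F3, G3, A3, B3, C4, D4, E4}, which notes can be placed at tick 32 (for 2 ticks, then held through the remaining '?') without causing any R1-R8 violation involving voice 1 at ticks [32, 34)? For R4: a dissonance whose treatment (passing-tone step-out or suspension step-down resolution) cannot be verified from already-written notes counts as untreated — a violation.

{C4}

E3: violates R2,R7,R8
F3: violates R4,R7,R8
G3: violates R7
A3: violates R4,R7,R8
B3: violates R1,R7,R8
C4: legal
D4: violates R4,R7,R8
E4: violates R2,R8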